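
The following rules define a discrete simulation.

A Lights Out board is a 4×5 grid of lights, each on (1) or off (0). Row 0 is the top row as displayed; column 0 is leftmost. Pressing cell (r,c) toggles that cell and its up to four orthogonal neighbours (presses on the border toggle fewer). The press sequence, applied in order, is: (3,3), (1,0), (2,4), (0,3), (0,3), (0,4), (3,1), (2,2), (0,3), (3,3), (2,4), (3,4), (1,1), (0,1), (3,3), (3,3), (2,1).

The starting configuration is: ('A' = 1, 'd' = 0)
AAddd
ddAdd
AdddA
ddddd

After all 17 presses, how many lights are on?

t=0: AAddd
ddAdd
AdddA
ddddd
t=1: AAddd
ddAdd
AddAA
ddAAA
t=2: dAddd
AAAdd
dddAA
ddAAA
t=3: dAddd
AAAdA
ddddd
ddAAd
t=4: dAAAA
AAAAA
ddddd
ddAAd
t=5: dAddd
AAAdA
ddddd
ddAAd
t=6: dAdAA
AAAdd
ddddd
ddAAd
t=7: dAdAA
AAAdd
dAddd
AAdAd
t=8: dAdAA
AAddd
ddAAd
AAAAd
t=9: dAAdd
AAdAd
ddAAd
AAAAd
t=10: dAAdd
AAdAd
ddAdd
AAddA
t=11: dAAdd
AAdAA
ddAAA
AAddd
t=12: dAAdd
AAdAA
ddAAd
AAdAA
t=13: ddAdd
ddAAA
dAAAd
AAdAA
t=14: AAddd
dAAAA
dAAAd
AAdAA
t=15: AAddd
dAAAA
dAAdd
AAAdd
t=16: AAddd
dAAAA
dAAAd
AAdAA
t=17: AAddd
ddAAA
AddAd
AddAA

10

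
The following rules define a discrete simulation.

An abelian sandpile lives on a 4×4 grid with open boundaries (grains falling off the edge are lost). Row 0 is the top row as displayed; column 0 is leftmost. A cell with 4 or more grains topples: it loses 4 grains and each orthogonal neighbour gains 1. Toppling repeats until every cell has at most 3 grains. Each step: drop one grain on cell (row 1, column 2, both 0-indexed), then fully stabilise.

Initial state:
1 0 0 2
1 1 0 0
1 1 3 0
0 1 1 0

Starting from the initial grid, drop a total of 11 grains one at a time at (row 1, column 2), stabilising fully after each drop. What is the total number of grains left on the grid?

0) 1 0 0 2
1 1 0 0
1 1 3 0
0 1 1 0
1) 1 0 0 2
1 1 1 0
1 1 3 0
0 1 1 0
2) 1 0 0 2
1 1 2 0
1 1 3 0
0 1 1 0
3) 1 0 0 2
1 1 3 0
1 1 3 0
0 1 1 0
4) 1 0 1 2
1 2 1 1
1 2 0 1
0 1 2 0
5) 1 0 1 2
1 2 2 1
1 2 0 1
0 1 2 0
6) 1 0 1 2
1 2 3 1
1 2 0 1
0 1 2 0
7) 1 0 2 2
1 3 0 2
1 2 1 1
0 1 2 0
8) 1 0 2 2
1 3 1 2
1 2 1 1
0 1 2 0
9) 1 0 2 2
1 3 2 2
1 2 1 1
0 1 2 0
10) 1 0 2 2
1 3 3 2
1 2 1 1
0 1 2 0
11) 1 1 3 2
2 0 1 3
1 3 2 1
0 1 2 0

23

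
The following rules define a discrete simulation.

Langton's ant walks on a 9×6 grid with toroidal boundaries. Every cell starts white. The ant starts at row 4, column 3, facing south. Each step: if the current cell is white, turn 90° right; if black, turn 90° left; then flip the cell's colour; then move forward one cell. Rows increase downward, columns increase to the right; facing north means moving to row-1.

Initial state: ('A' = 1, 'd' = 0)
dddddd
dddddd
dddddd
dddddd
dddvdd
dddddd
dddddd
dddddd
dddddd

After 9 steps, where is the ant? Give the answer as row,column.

t=0: dddddd
dddddd
dddddd
dddddd
dddvdd
dddddd
dddddd
dddddd
dddddd
t=1: dddddd
dddddd
dddddd
dddddd
dd<Add
dddddd
dddddd
dddddd
dddddd
t=2: dddddd
dddddd
dddddd
dd^ddd
ddAAdd
dddddd
dddddd
dddddd
dddddd
t=3: dddddd
dddddd
dddddd
ddA>dd
ddAAdd
dddddd
dddddd
dddddd
dddddd
t=4: dddddd
dddddd
dddddd
ddAAdd
ddAvdd
dddddd
dddddd
dddddd
dddddd
t=5: dddddd
dddddd
dddddd
ddAAdd
ddAd>d
dddddd
dddddd
dddddd
dddddd
t=6: dddddd
dddddd
dddddd
ddAAdd
ddAdAd
ddddvd
dddddd
dddddd
dddddd
t=7: dddddd
dddddd
dddddd
ddAAdd
ddAdAd
ddd<Ad
dddddd
dddddd
dddddd
t=8: dddddd
dddddd
dddddd
ddAAdd
ddA^Ad
dddAAd
dddddd
dddddd
dddddd
t=9: dddddd
dddddd
dddddd
ddAAdd
ddAA>d
dddAAd
dddddd
dddddd
dddddd

4,4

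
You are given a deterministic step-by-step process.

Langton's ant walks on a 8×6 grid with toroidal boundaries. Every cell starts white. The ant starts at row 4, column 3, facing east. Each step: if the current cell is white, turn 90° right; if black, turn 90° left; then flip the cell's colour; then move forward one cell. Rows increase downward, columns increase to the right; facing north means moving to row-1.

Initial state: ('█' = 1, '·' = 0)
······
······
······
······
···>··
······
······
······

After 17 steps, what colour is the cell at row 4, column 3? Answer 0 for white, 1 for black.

0

t=0: ······
······
······
······
···>··
······
······
······
t=1: ······
······
······
······
···█··
···v··
······
······
t=2: ······
······
······
······
···█··
··<█··
······
······
t=3: ······
······
······
······
··^█··
··██··
······
······
t=4: ······
······
······
······
··█>··
··██··
······
······
t=5: ······
······
······
···^··
··█···
··██··
······
······
t=6: ······
······
······
···█>·
··█···
··██··
······
······
t=7: ······
······
······
···██·
··█·v·
··██··
······
······
t=8: ······
······
······
···██·
··█<█·
··██··
······
······
t=9: ······
······
······
···^█·
··███·
··██··
······
······
t=10: ······
······
······
··<·█·
··███·
··██··
······
······
t=11: ······
······
··^···
··█·█·
··███·
··██··
······
······
t=12: ······
······
··█>··
··█·█·
··███·
··██··
······
······
t=13: ······
······
··██··
··█v█·
··███·
··██··
······
······
t=14: ······
······
··██··
··<██·
··███·
··██··
······
······
t=15: ······
······
··██··
···██·
··v██·
··██··
······
······
t=16: ······
······
··██··
···██·
···>█·
··██··
······
······
t=17: ······
······
··██··
···^█·
····█·
··██··
······
······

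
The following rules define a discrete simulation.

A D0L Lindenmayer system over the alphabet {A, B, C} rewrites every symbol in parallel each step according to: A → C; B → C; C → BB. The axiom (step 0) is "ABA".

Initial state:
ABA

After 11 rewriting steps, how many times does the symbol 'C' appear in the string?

96

gen 0: ABA
gen 1: CCC
gen 2: BBBBBB
gen 3: CCCCCC
gen 4: BBBBBBBBBBBB
gen 5: CCCCCCCCCCCC
gen 6: BBBBBBBBBBBBBBBBBBBBBBBB
gen 7: CCCCCCCCCCCCCCCCCCCCCCCC
gen 8: BBBBBBBBBBBBBBBBBBBBBBBBBBBBBBBBBBBBBBBBBBBBBBBB
gen 9: CCCCCCCCCCCCCCCCCCCCCCCCCCCCCCCCCCCCCCCCCCCCCCCC
gen 10: BBBBBBBBBBBBBBBBBBBBBBBBBBBBBBBBBBBBBBBBBBBBBBBBBBBBBBBBBBBBBBBBBBBBBBBBBBBBBBBBBBBBBBBBBBBBBBBB
gen 11: CCCCCCCCCCCCCCCCCCCCCCCCCCCCCCCCCCCCCCCCCCCCCCCCCCCCCCCCCCCCCCCCCCCCCCCCCCCCCCCCCCCCCCCCCCCCCCCC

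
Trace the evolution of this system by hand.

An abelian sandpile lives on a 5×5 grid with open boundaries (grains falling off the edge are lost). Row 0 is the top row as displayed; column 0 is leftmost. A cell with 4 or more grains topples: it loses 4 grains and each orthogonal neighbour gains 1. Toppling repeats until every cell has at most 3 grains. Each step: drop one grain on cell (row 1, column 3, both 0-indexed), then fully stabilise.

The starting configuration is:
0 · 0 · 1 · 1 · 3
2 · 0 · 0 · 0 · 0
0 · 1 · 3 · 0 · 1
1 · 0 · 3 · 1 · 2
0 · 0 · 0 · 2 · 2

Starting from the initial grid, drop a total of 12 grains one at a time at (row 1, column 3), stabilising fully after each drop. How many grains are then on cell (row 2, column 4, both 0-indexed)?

2

t=0: 0 · 0 · 1 · 1 · 3
2 · 0 · 0 · 0 · 0
0 · 1 · 3 · 0 · 1
1 · 0 · 3 · 1 · 2
0 · 0 · 0 · 2 · 2
t=1: 0 · 0 · 1 · 1 · 3
2 · 0 · 0 · 1 · 0
0 · 1 · 3 · 0 · 1
1 · 0 · 3 · 1 · 2
0 · 0 · 0 · 2 · 2
t=2: 0 · 0 · 1 · 1 · 3
2 · 0 · 0 · 2 · 0
0 · 1 · 3 · 0 · 1
1 · 0 · 3 · 1 · 2
0 · 0 · 0 · 2 · 2
t=3: 0 · 0 · 1 · 1 · 3
2 · 0 · 0 · 3 · 0
0 · 1 · 3 · 0 · 1
1 · 0 · 3 · 1 · 2
0 · 0 · 0 · 2 · 2
t=4: 0 · 0 · 1 · 2 · 3
2 · 0 · 1 · 0 · 1
0 · 1 · 3 · 1 · 1
1 · 0 · 3 · 1 · 2
0 · 0 · 0 · 2 · 2
t=5: 0 · 0 · 1 · 2 · 3
2 · 0 · 1 · 1 · 1
0 · 1 · 3 · 1 · 1
1 · 0 · 3 · 1 · 2
0 · 0 · 0 · 2 · 2
t=6: 0 · 0 · 1 · 2 · 3
2 · 0 · 1 · 2 · 1
0 · 1 · 3 · 1 · 1
1 · 0 · 3 · 1 · 2
0 · 0 · 0 · 2 · 2
t=7: 0 · 0 · 1 · 2 · 3
2 · 0 · 1 · 3 · 1
0 · 1 · 3 · 1 · 1
1 · 0 · 3 · 1 · 2
0 · 0 · 0 · 2 · 2
t=8: 0 · 0 · 1 · 3 · 3
2 · 0 · 2 · 0 · 2
0 · 1 · 3 · 2 · 1
1 · 0 · 3 · 1 · 2
0 · 0 · 0 · 2 · 2
t=9: 0 · 0 · 1 · 3 · 3
2 · 0 · 2 · 1 · 2
0 · 1 · 3 · 2 · 1
1 · 0 · 3 · 1 · 2
0 · 0 · 0 · 2 · 2
t=10: 0 · 0 · 1 · 3 · 3
2 · 0 · 2 · 2 · 2
0 · 1 · 3 · 2 · 1
1 · 0 · 3 · 1 · 2
0 · 0 · 0 · 2 · 2
t=11: 0 · 0 · 1 · 3 · 3
2 · 0 · 2 · 3 · 2
0 · 1 · 3 · 2 · 1
1 · 0 · 3 · 1 · 2
0 · 0 · 0 · 2 · 2
t=12: 0 · 0 · 2 · 1 · 1
2 · 0 · 3 · 2 · 0
0 · 1 · 3 · 3 · 2
1 · 0 · 3 · 1 · 2
0 · 0 · 0 · 2 · 2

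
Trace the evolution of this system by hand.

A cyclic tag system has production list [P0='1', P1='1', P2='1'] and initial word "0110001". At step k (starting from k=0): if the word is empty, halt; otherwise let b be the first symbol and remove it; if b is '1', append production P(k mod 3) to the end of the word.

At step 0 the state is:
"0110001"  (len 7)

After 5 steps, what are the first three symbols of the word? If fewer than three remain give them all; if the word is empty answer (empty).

k=0  "0110001"  (len 7)
k=1  "110001"  (len 6)
k=2  "100011"  (len 6)
k=3  "000111"  (len 6)
k=4  "00111"  (len 5)
k=5  "0111"  (len 4)

011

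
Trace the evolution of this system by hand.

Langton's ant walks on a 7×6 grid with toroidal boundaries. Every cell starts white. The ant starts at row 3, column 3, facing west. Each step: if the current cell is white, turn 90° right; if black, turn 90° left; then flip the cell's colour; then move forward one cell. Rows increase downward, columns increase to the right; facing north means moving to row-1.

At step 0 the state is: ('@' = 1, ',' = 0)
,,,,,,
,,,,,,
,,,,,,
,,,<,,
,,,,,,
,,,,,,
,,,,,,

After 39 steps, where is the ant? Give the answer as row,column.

k=0  ,,,,,,
,,,,,,
,,,,,,
,,,<,,
,,,,,,
,,,,,,
,,,,,,
k=1  ,,,,,,
,,,,,,
,,,^,,
,,,@,,
,,,,,,
,,,,,,
,,,,,,
k=2  ,,,,,,
,,,,,,
,,,@>,
,,,@,,
,,,,,,
,,,,,,
,,,,,,
k=3  ,,,,,,
,,,,,,
,,,@@,
,,,@v,
,,,,,,
,,,,,,
,,,,,,
k=4  ,,,,,,
,,,,,,
,,,@@,
,,,<@,
,,,,,,
,,,,,,
,,,,,,
k=5  ,,,,,,
,,,,,,
,,,@@,
,,,,@,
,,,v,,
,,,,,,
,,,,,,
k=6  ,,,,,,
,,,,,,
,,,@@,
,,,,@,
,,<@,,
,,,,,,
,,,,,,
k=7  ,,,,,,
,,,,,,
,,,@@,
,,^,@,
,,@@,,
,,,,,,
,,,,,,
k=8  ,,,,,,
,,,,,,
,,,@@,
,,@>@,
,,@@,,
,,,,,,
,,,,,,
k=9  ,,,,,,
,,,,,,
,,,@@,
,,@@@,
,,@v,,
,,,,,,
,,,,,,
k=10  ,,,,,,
,,,,,,
,,,@@,
,,@@@,
,,@,>,
,,,,,,
,,,,,,
k=11  ,,,,,,
,,,,,,
,,,@@,
,,@@@,
,,@,@,
,,,,v,
,,,,,,
k=12  ,,,,,,
,,,,,,
,,,@@,
,,@@@,
,,@,@,
,,,<@,
,,,,,,
k=13  ,,,,,,
,,,,,,
,,,@@,
,,@@@,
,,@^@,
,,,@@,
,,,,,,
k=14  ,,,,,,
,,,,,,
,,,@@,
,,@@@,
,,@@>,
,,,@@,
,,,,,,
k=15  ,,,,,,
,,,,,,
,,,@@,
,,@@^,
,,@@,,
,,,@@,
,,,,,,
k=16  ,,,,,,
,,,,,,
,,,@@,
,,@<,,
,,@@,,
,,,@@,
,,,,,,
k=17  ,,,,,,
,,,,,,
,,,@@,
,,@,,,
,,@v,,
,,,@@,
,,,,,,
k=18  ,,,,,,
,,,,,,
,,,@@,
,,@,,,
,,@,>,
,,,@@,
,,,,,,
k=19  ,,,,,,
,,,,,,
,,,@@,
,,@,,,
,,@,@,
,,,@v,
,,,,,,
k=20  ,,,,,,
,,,,,,
,,,@@,
,,@,,,
,,@,@,
,,,@,>
,,,,,,
k=21  ,,,,,,
,,,,,,
,,,@@,
,,@,,,
,,@,@,
,,,@,@
,,,,,v
k=22  ,,,,,,
,,,,,,
,,,@@,
,,@,,,
,,@,@,
,,,@,@
,,,,<@
k=23  ,,,,,,
,,,,,,
,,,@@,
,,@,,,
,,@,@,
,,,@^@
,,,,@@
k=24  ,,,,,,
,,,,,,
,,,@@,
,,@,,,
,,@,@,
,,,@@>
,,,,@@
k=25  ,,,,,,
,,,,,,
,,,@@,
,,@,,,
,,@,@^
,,,@@,
,,,,@@
k=26  ,,,,,,
,,,,,,
,,,@@,
,,@,,,
>,@,@@
,,,@@,
,,,,@@
k=27  ,,,,,,
,,,,,,
,,,@@,
,,@,,,
@,@,@@
v,,@@,
,,,,@@
k=28  ,,,,,,
,,,,,,
,,,@@,
,,@,,,
@,@,@@
@,,@@<
,,,,@@
k=29  ,,,,,,
,,,,,,
,,,@@,
,,@,,,
@,@,@^
@,,@@@
,,,,@@
k=30  ,,,,,,
,,,,,,
,,,@@,
,,@,,,
@,@,<,
@,,@@@
,,,,@@
k=31  ,,,,,,
,,,,,,
,,,@@,
,,@,,,
@,@,,,
@,,@v@
,,,,@@
k=32  ,,,,,,
,,,,,,
,,,@@,
,,@,,,
@,@,,,
@,,@,>
,,,,@@
k=33  ,,,,,,
,,,,,,
,,,@@,
,,@,,,
@,@,,^
@,,@,,
,,,,@@
k=34  ,,,,,,
,,,,,,
,,,@@,
,,@,,,
>,@,,@
@,,@,,
,,,,@@
k=35  ,,,,,,
,,,,,,
,,,@@,
^,@,,,
,,@,,@
@,,@,,
,,,,@@
k=36  ,,,,,,
,,,,,,
,,,@@,
@>@,,,
,,@,,@
@,,@,,
,,,,@@
k=37  ,,,,,,
,,,,,,
,,,@@,
@@@,,,
,v@,,@
@,,@,,
,,,,@@
k=38  ,,,,,,
,,,,,,
,,,@@,
@@@,,,
<@@,,@
@,,@,,
,,,,@@
k=39  ,,,,,,
,,,,,,
,,,@@,
^@@,,,
@@@,,@
@,,@,,
,,,,@@

3,0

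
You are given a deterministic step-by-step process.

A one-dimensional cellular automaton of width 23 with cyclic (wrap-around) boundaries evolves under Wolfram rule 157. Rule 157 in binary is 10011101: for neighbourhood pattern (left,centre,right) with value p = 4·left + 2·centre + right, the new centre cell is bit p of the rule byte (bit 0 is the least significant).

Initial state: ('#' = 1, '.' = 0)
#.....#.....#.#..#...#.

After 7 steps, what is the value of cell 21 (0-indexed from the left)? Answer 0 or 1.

1

gen 0: #.....#.....#.#..#...#.
gen 1: #####.#####.#.##.###.#.
gen 2: ####..####..#.#..##..#.
gen 3: ###.#.###.#.#.##.#.#.#.
gen 4: ##..#.##..#.#.#..#.#.#.
gen 5: #.#.#.#.#.#.#.##.#.#.#.
gen 6: #.#.#.#.#.#.#.#..#.#.#.
gen 7: #.#.#.#.#.#.#.##.#.#.#.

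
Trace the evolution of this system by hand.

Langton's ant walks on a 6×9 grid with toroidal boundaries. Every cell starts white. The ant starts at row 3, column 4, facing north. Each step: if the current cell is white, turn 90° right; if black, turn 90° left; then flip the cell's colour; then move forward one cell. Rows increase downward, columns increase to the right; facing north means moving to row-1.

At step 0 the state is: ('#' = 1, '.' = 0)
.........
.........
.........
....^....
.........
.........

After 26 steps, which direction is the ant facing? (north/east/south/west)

step 0: .........
.........
.........
....^....
.........
.........
step 1: .........
.........
.........
....#>...
.........
.........
step 2: .........
.........
.........
....##...
.....v...
.........
step 3: .........
.........
.........
....##...
....<#...
.........
step 4: .........
.........
.........
....^#...
....##...
.........
step 5: .........
.........
.........
...<.#...
....##...
.........
step 6: .........
.........
...^.....
...#.#...
....##...
.........
step 7: .........
.........
...#>....
...#.#...
....##...
.........
step 8: .........
.........
...##....
...#v#...
....##...
.........
step 9: .........
.........
...##....
...<##...
....##...
.........
step 10: .........
.........
...##....
....##...
...v##...
.........
step 11: .........
.........
...##....
....##...
..<###...
.........
step 12: .........
.........
...##....
..^.##...
..####...
.........
step 13: .........
.........
...##....
..#>##...
..####...
.........
step 14: .........
.........
...##....
..####...
..#v##...
.........
step 15: .........
.........
...##....
..####...
..#.>#...
.........
step 16: .........
.........
...##....
..##^#...
..#..#...
.........
step 17: .........
.........
...##....
..#<.#...
..#..#...
.........
step 18: .........
.........
...##....
..#..#...
..#v.#...
.........
step 19: .........
.........
...##....
..#..#...
..<#.#...
.........
step 20: .........
.........
...##....
..#..#...
...#.#...
..v......
step 21: .........
.........
...##....
..#..#...
...#.#...
.<#......
step 22: .........
.........
...##....
..#..#...
.^.#.#...
.##......
step 23: .........
.........
...##....
..#..#...
.#>#.#...
.##......
step 24: .........
.........
...##....
..#..#...
.###.#...
.#v......
step 25: .........
.........
...##....
..#..#...
.###.#...
.#.>.....
step 26: ...v.....
.........
...##....
..#..#...
.###.#...
.#.#.....

south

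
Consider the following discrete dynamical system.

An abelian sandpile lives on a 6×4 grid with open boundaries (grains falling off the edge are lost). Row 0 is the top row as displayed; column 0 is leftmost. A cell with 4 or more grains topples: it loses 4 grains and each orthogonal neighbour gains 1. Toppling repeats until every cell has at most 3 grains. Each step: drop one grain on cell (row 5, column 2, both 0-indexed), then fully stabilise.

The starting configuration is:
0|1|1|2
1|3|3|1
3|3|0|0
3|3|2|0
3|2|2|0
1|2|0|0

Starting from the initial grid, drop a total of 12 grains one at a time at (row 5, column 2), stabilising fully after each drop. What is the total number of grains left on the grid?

41

step 0: 0|1|1|2
1|3|3|1
3|3|0|0
3|3|2|0
3|2|2|0
1|2|0|0
step 1: 0|1|1|2
1|3|3|1
3|3|0|0
3|3|2|0
3|2|2|0
1|2|1|0
step 2: 0|1|1|2
1|3|3|1
3|3|0|0
3|3|2|0
3|2|2|0
1|2|2|0
step 3: 0|1|1|2
1|3|3|1
3|3|0|0
3|3|2|0
3|2|2|0
1|2|3|0
step 4: 0|1|1|2
1|3|3|1
3|3|0|0
3|3|2|0
3|2|3|0
1|3|0|1
step 5: 0|1|1|2
1|3|3|1
3|3|0|0
3|3|2|0
3|2|3|0
1|3|1|1
step 6: 0|1|1|2
1|3|3|1
3|3|0|0
3|3|2|0
3|2|3|0
1|3|2|1
step 7: 0|1|1|2
1|3|3|1
3|3|0|0
3|3|2|0
3|2|3|0
1|3|3|1
step 8: 0|2|2|2
3|1|0|2
1|2|3|0
2|3|0|1
1|2|2|1
3|1|2|2
step 9: 0|2|2|2
3|1|0|2
1|2|3|0
2|3|0|1
1|2|2|1
3|1|3|2
step 10: 0|2|2|2
3|1|0|2
1|2|3|0
2|3|0|1
1|2|3|1
3|2|0|3
step 11: 0|2|2|2
3|1|0|2
1|2|3|0
2|3|0|1
1|2|3|1
3|2|1|3
step 12: 0|2|2|2
3|1|0|2
1|2|3|0
2|3|0|1
1|2|3|1
3|2|2|3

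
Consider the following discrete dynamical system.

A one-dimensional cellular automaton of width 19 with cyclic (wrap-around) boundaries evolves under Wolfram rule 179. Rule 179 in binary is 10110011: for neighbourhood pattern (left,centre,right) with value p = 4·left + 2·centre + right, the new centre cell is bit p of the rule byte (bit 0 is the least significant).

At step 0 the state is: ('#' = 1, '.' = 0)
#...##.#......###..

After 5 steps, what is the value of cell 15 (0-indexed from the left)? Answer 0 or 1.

1

t=0: #...##.#......###..
t=1: .###..#.######.#.##
t=2: #.#.##.#.####.#.#..
t=3: .#.#..#.#.##.#.#.##
t=4: #.#.##.#.#..#.#.#..
t=5: .#.#..#.#.##.#.#.##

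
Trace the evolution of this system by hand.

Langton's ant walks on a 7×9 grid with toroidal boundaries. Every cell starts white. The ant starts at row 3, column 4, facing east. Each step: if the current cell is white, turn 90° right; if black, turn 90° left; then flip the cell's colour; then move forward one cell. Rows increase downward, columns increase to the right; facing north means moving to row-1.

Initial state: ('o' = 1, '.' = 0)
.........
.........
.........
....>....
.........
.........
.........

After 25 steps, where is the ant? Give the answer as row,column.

2,2

[0] .........
.........
.........
....>....
.........
.........
.........
[1] .........
.........
.........
....o....
....v....
.........
.........
[2] .........
.........
.........
....o....
...<o....
.........
.........
[3] .........
.........
.........
...^o....
...oo....
.........
.........
[4] .........
.........
.........
...o>....
...oo....
.........
.........
[5] .........
.........
....^....
...o.....
...oo....
.........
.........
[6] .........
.........
....o>...
...o.....
...oo....
.........
.........
[7] .........
.........
....oo...
...o.v...
...oo....
.........
.........
[8] .........
.........
....oo...
...o<o...
...oo....
.........
.........
[9] .........
.........
....^o...
...ooo...
...oo....
.........
.........
[10] .........
.........
...<.o...
...ooo...
...oo....
.........
.........
[11] .........
...^.....
...o.o...
...ooo...
...oo....
.........
.........
[12] .........
...o>....
...o.o...
...ooo...
...oo....
.........
.........
[13] .........
...oo....
...ovo...
...ooo...
...oo....
.........
.........
[14] .........
...oo....
...<oo...
...ooo...
...oo....
.........
.........
[15] .........
...oo....
....oo...
...voo...
...oo....
.........
.........
[16] .........
...oo....
....oo...
....>o...
...oo....
.........
.........
[17] .........
...oo....
....^o...
.....o...
...oo....
.........
.........
[18] .........
...oo....
...<.o...
.....o...
...oo....
.........
.........
[19] .........
...^o....
...o.o...
.....o...
...oo....
.........
.........
[20] .........
..<.o....
...o.o...
.....o...
...oo....
.........
.........
[21] ..^......
..o.o....
...o.o...
.....o...
...oo....
.........
.........
[22] ..o>.....
..o.o....
...o.o...
.....o...
...oo....
.........
.........
[23] ..oo.....
..ovo....
...o.o...
.....o...
...oo....
.........
.........
[24] ..oo.....
..<oo....
...o.o...
.....o...
...oo....
.........
.........
[25] ..oo.....
...oo....
..vo.o...
.....o...
...oo....
.........
.........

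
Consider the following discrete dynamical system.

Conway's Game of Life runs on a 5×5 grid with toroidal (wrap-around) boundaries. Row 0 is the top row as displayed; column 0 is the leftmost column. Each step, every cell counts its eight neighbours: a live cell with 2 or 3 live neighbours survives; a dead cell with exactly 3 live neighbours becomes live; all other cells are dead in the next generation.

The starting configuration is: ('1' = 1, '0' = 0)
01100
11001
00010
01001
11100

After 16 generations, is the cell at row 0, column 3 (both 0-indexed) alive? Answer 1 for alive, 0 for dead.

1

[0] 01100
11001
00010
01001
11100
[1] 00011
11011
01110
01011
00010
[2] 00000
01000
00000
11001
10000
[3] 00000
00000
01000
11001
11001
[4] 10000
00000
01000
00101
01001
[5] 10000
00000
00000
01110
01011
[6] 10001
00000
00100
11011
01011
[7] 10011
00000
11111
01000
01000
[8] 10001
00000
11111
00011
01101
[9] 11011
00100
11100
00000
01100
[10] 10011
00000
01100
10000
01111
[11] 11000
11111
01000
10001
01100
[12] 00000
00011
00000
10100
00101
[13] 00001
00000
00011
01010
01010
[14] 00000
00011
00111
10010
10011
[15] 10000
00101
10100
11000
10010
[16] 11010
10011
10111
10100
10000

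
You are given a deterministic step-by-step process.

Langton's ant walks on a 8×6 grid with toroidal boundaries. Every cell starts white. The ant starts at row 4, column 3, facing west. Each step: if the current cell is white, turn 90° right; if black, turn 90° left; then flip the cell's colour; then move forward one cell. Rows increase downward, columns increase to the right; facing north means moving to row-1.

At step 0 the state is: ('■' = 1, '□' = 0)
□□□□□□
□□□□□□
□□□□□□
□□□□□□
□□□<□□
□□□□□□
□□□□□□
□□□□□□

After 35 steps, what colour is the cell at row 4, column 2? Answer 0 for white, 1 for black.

1

[0] □□□□□□
□□□□□□
□□□□□□
□□□□□□
□□□<□□
□□□□□□
□□□□□□
□□□□□□
[1] □□□□□□
□□□□□□
□□□□□□
□□□^□□
□□□■□□
□□□□□□
□□□□□□
□□□□□□
[2] □□□□□□
□□□□□□
□□□□□□
□□□■>□
□□□■□□
□□□□□□
□□□□□□
□□□□□□
[3] □□□□□□
□□□□□□
□□□□□□
□□□■■□
□□□■v□
□□□□□□
□□□□□□
□□□□□□
[4] □□□□□□
□□□□□□
□□□□□□
□□□■■□
□□□<■□
□□□□□□
□□□□□□
□□□□□□
[5] □□□□□□
□□□□□□
□□□□□□
□□□■■□
□□□□■□
□□□v□□
□□□□□□
□□□□□□
[6] □□□□□□
□□□□□□
□□□□□□
□□□■■□
□□□□■□
□□<■□□
□□□□□□
□□□□□□
[7] □□□□□□
□□□□□□
□□□□□□
□□□■■□
□□^□■□
□□■■□□
□□□□□□
□□□□□□
[8] □□□□□□
□□□□□□
□□□□□□
□□□■■□
□□■>■□
□□■■□□
□□□□□□
□□□□□□
[9] □□□□□□
□□□□□□
□□□□□□
□□□■■□
□□■■■□
□□■v□□
□□□□□□
□□□□□□
[10] □□□□□□
□□□□□□
□□□□□□
□□□■■□
□□■■■□
□□■□>□
□□□□□□
□□□□□□
[11] □□□□□□
□□□□□□
□□□□□□
□□□■■□
□□■■■□
□□■□■□
□□□□v□
□□□□□□
[12] □□□□□□
□□□□□□
□□□□□□
□□□■■□
□□■■■□
□□■□■□
□□□<■□
□□□□□□
[13] □□□□□□
□□□□□□
□□□□□□
□□□■■□
□□■■■□
□□■^■□
□□□■■□
□□□□□□
[14] □□□□□□
□□□□□□
□□□□□□
□□□■■□
□□■■■□
□□■■>□
□□□■■□
□□□□□□
[15] □□□□□□
□□□□□□
□□□□□□
□□□■■□
□□■■^□
□□■■□□
□□□■■□
□□□□□□
[16] □□□□□□
□□□□□□
□□□□□□
□□□■■□
□□■<□□
□□■■□□
□□□■■□
□□□□□□
[17] □□□□□□
□□□□□□
□□□□□□
□□□■■□
□□■□□□
□□■v□□
□□□■■□
□□□□□□
[18] □□□□□□
□□□□□□
□□□□□□
□□□■■□
□□■□□□
□□■□>□
□□□■■□
□□□□□□
[19] □□□□□□
□□□□□□
□□□□□□
□□□■■□
□□■□□□
□□■□■□
□□□■v□
□□□□□□
[20] □□□□□□
□□□□□□
□□□□□□
□□□■■□
□□■□□□
□□■□■□
□□□■□>
□□□□□□
[21] □□□□□□
□□□□□□
□□□□□□
□□□■■□
□□■□□□
□□■□■□
□□□■□■
□□□□□v
[22] □□□□□□
□□□□□□
□□□□□□
□□□■■□
□□■□□□
□□■□■□
□□□■□■
□□□□<■
[23] □□□□□□
□□□□□□
□□□□□□
□□□■■□
□□■□□□
□□■□■□
□□□■^■
□□□□■■
[24] □□□□□□
□□□□□□
□□□□□□
□□□■■□
□□■□□□
□□■□■□
□□□■■>
□□□□■■
[25] □□□□□□
□□□□□□
□□□□□□
□□□■■□
□□■□□□
□□■□■^
□□□■■□
□□□□■■
[26] □□□□□□
□□□□□□
□□□□□□
□□□■■□
□□■□□□
>□■□■■
□□□■■□
□□□□■■
[27] □□□□□□
□□□□□□
□□□□□□
□□□■■□
□□■□□□
■□■□■■
v□□■■□
□□□□■■
[28] □□□□□□
□□□□□□
□□□□□□
□□□■■□
□□■□□□
■□■□■■
■□□■■<
□□□□■■
[29] □□□□□□
□□□□□□
□□□□□□
□□□■■□
□□■□□□
■□■□■^
■□□■■■
□□□□■■
[30] □□□□□□
□□□□□□
□□□□□□
□□□■■□
□□■□□□
■□■□<□
■□□■■■
□□□□■■
[31] □□□□□□
□□□□□□
□□□□□□
□□□■■□
□□■□□□
■□■□□□
■□□■v■
□□□□■■
[32] □□□□□□
□□□□□□
□□□□□□
□□□■■□
□□■□□□
■□■□□□
■□□■□>
□□□□■■
[33] □□□□□□
□□□□□□
□□□□□□
□□□■■□
□□■□□□
■□■□□^
■□□■□□
□□□□■■
[34] □□□□□□
□□□□□□
□□□□□□
□□□■■□
□□■□□□
>□■□□■
■□□■□□
□□□□■■
[35] □□□□□□
□□□□□□
□□□□□□
□□□■■□
^□■□□□
□□■□□■
■□□■□□
□□□□■■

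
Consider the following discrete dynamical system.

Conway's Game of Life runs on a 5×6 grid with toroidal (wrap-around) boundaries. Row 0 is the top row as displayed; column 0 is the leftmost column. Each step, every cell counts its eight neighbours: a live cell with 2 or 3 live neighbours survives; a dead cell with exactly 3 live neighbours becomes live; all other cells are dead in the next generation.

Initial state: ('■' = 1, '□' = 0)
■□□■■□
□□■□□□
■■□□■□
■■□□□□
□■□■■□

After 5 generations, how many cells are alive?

15

k=0  ■□□■■□
□□■□□□
■■□□■□
■■□□□□
□■□■■□
k=1  □■□□■■
■□■□■□
■□■□□■
□□□■■□
□■□■■□
k=2  □■□□□□
□□■□■□
■□■□□□
■■□□□□
■□□□□□
k=3  □■□□□□
□□■■□□
■□■■□■
■□□□□■
■□□□□□
k=4  □■■□□□
■□□■■□
■□■■□■
□□□□■□
■■□□□■
k=5  □□■■■□
■□□□■□
■■■□□□
□□■■■□
■■■□□■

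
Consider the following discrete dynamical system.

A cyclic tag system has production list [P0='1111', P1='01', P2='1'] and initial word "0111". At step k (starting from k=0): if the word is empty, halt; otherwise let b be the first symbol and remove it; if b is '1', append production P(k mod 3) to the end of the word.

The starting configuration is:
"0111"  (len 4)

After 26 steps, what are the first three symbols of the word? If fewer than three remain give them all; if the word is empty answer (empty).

111

k=0  "0111"  (len 4)
k=1  "111"  (len 3)
k=2  "1101"  (len 4)
k=3  "1011"  (len 4)
k=4  "0111111"  (len 7)
k=5  "111111"  (len 6)
k=6  "111111"  (len 6)
k=7  "111111111"  (len 9)
k=8  "1111111101"  (len 10)
k=9  "1111111011"  (len 10)
k=10  "1111110111111"  (len 13)
k=11  "11111011111101"  (len 14)
k=12  "11110111111011"  (len 14)
k=13  "11101111110111111"  (len 17)
k=14  "110111111011111101"  (len 18)
k=15  "101111110111111011"  (len 18)
k=16  "011111101111110111111"  (len 21)
k=17  "11111101111110111111"  (len 20)
k=18  "11111011111101111111"  (len 20)
k=19  "11110111111011111111111"  (len 23)
k=20  "111011111101111111111101"  (len 24)
k=21  "110111111011111111111011"  (len 24)
k=22  "101111110111111111110111111"  (len 27)
k=23  "0111111011111111111011111101"  (len 28)
k=24  "111111011111111111011111101"  (len 27)
k=25  "111110111111111110111111011111"  (len 30)
k=26  "1111011111111111011111101111101"  (len 31)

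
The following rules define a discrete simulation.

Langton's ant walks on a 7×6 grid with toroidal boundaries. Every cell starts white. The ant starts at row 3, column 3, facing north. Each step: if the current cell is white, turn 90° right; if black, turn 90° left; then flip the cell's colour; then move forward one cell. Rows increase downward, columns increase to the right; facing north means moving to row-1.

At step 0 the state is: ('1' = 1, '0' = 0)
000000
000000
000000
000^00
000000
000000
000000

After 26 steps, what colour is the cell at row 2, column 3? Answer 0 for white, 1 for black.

k=0  000000
000000
000000
000^00
000000
000000
000000
k=1  000000
000000
000000
0001>0
000000
000000
000000
k=2  000000
000000
000000
000110
0000v0
000000
000000
k=3  000000
000000
000000
000110
000<10
000000
000000
k=4  000000
000000
000000
000^10
000110
000000
000000
k=5  000000
000000
000000
00<010
000110
000000
000000
k=6  000000
000000
00^000
001010
000110
000000
000000
k=7  000000
000000
001>00
001010
000110
000000
000000
k=8  000000
000000
001100
001v10
000110
000000
000000
k=9  000000
000000
001100
00<110
000110
000000
000000
k=10  000000
000000
001100
000110
00v110
000000
000000
k=11  000000
000000
001100
000110
0<1110
000000
000000
k=12  000000
000000
001100
0^0110
011110
000000
000000
k=13  000000
000000
001100
01>110
011110
000000
000000
k=14  000000
000000
001100
011110
01v110
000000
000000
k=15  000000
000000
001100
011110
010>10
000000
000000
k=16  000000
000000
001100
011^10
010010
000000
000000
k=17  000000
000000
001100
01<010
010010
000000
000000
k=18  000000
000000
001100
010010
01v010
000000
000000
k=19  000000
000000
001100
010010
0<1010
000000
000000
k=20  000000
000000
001100
010010
001010
0v0000
000000
k=21  000000
000000
001100
010010
001010
<10000
000000
k=22  000000
000000
001100
010010
^01010
110000
000000
k=23  000000
000000
001100
010010
1>1010
110000
000000
k=24  000000
000000
001100
010010
111010
1v0000
000000
k=25  000000
000000
001100
010010
111010
10>000
000000
k=26  000000
000000
001100
010010
111010
101000
00v000

1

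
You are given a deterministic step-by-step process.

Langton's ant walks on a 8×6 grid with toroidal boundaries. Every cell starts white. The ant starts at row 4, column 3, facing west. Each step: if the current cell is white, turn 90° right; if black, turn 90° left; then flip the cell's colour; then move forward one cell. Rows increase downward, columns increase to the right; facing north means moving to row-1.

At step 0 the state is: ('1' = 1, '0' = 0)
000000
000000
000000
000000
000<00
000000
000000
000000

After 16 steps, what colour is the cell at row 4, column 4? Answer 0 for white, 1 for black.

0

[0] 000000
000000
000000
000000
000<00
000000
000000
000000
[1] 000000
000000
000000
000^00
000100
000000
000000
000000
[2] 000000
000000
000000
0001>0
000100
000000
000000
000000
[3] 000000
000000
000000
000110
0001v0
000000
000000
000000
[4] 000000
000000
000000
000110
000<10
000000
000000
000000
[5] 000000
000000
000000
000110
000010
000v00
000000
000000
[6] 000000
000000
000000
000110
000010
00<100
000000
000000
[7] 000000
000000
000000
000110
00^010
001100
000000
000000
[8] 000000
000000
000000
000110
001>10
001100
000000
000000
[9] 000000
000000
000000
000110
001110
001v00
000000
000000
[10] 000000
000000
000000
000110
001110
0010>0
000000
000000
[11] 000000
000000
000000
000110
001110
001010
0000v0
000000
[12] 000000
000000
000000
000110
001110
001010
000<10
000000
[13] 000000
000000
000000
000110
001110
001^10
000110
000000
[14] 000000
000000
000000
000110
001110
0011>0
000110
000000
[15] 000000
000000
000000
000110
0011^0
001100
000110
000000
[16] 000000
000000
000000
000110
001<00
001100
000110
000000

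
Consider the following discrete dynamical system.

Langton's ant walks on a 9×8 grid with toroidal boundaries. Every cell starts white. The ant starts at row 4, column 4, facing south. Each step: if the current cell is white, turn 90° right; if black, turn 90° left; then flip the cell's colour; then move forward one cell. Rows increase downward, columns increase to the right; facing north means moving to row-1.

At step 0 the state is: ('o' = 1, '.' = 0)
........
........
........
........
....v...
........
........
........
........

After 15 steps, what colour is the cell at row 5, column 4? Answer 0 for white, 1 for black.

k=0  ........
........
........
........
....v...
........
........
........
........
k=1  ........
........
........
........
...<o...
........
........
........
........
k=2  ........
........
........
...^....
...oo...
........
........
........
........
k=3  ........
........
........
...o>...
...oo...
........
........
........
........
k=4  ........
........
........
...oo...
...ov...
........
........
........
........
k=5  ........
........
........
...oo...
...o.>..
........
........
........
........
k=6  ........
........
........
...oo...
...o.o..
.....v..
........
........
........
k=7  ........
........
........
...oo...
...o.o..
....<o..
........
........
........
k=8  ........
........
........
...oo...
...o^o..
....oo..
........
........
........
k=9  ........
........
........
...oo...
...oo>..
....oo..
........
........
........
k=10  ........
........
........
...oo^..
...oo...
....oo..
........
........
........
k=11  ........
........
........
...ooo>.
...oo...
....oo..
........
........
........
k=12  ........
........
........
...oooo.
...oo.v.
....oo..
........
........
........
k=13  ........
........
........
...oooo.
...oo<o.
....oo..
........
........
........
k=14  ........
........
........
...oo^o.
...oooo.
....oo..
........
........
........
k=15  ........
........
........
...o<.o.
...oooo.
....oo..
........
........
........

1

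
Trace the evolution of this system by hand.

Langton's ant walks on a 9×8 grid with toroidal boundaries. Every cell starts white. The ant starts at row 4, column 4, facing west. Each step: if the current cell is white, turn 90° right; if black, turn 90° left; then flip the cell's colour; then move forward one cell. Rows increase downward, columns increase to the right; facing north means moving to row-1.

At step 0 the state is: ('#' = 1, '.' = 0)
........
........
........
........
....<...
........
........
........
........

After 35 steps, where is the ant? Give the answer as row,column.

0) ........
........
........
........
....<...
........
........
........
........
1) ........
........
........
....^...
....#...
........
........
........
........
2) ........
........
........
....#>..
....#...
........
........
........
........
3) ........
........
........
....##..
....#v..
........
........
........
........
4) ........
........
........
....##..
....<#..
........
........
........
........
5) ........
........
........
....##..
.....#..
....v...
........
........
........
6) ........
........
........
....##..
.....#..
...<#...
........
........
........
7) ........
........
........
....##..
...^.#..
...##...
........
........
........
8) ........
........
........
....##..
...#>#..
...##...
........
........
........
9) ........
........
........
....##..
...###..
...#v...
........
........
........
10) ........
........
........
....##..
...###..
...#.>..
........
........
........
11) ........
........
........
....##..
...###..
...#.#..
.....v..
........
........
12) ........
........
........
....##..
...###..
...#.#..
....<#..
........
........
13) ........
........
........
....##..
...###..
...#^#..
....##..
........
........
14) ........
........
........
....##..
...###..
...##>..
....##..
........
........
15) ........
........
........
....##..
...##^..
...##...
....##..
........
........
16) ........
........
........
....##..
...#<...
...##...
....##..
........
........
17) ........
........
........
....##..
...#....
...#v...
....##..
........
........
18) ........
........
........
....##..
...#....
...#.>..
....##..
........
........
19) ........
........
........
....##..
...#....
...#.#..
....#v..
........
........
20) ........
........
........
....##..
...#....
...#.#..
....#.>.
........
........
21) ........
........
........
....##..
...#....
...#.#..
....#.#.
......v.
........
22) ........
........
........
....##..
...#....
...#.#..
....#.#.
.....<#.
........
23) ........
........
........
....##..
...#....
...#.#..
....#^#.
.....##.
........
24) ........
........
........
....##..
...#....
...#.#..
....##>.
.....##.
........
25) ........
........
........
....##..
...#....
...#.#^.
....##..
.....##.
........
26) ........
........
........
....##..
...#....
...#.##>
....##..
.....##.
........
27) ........
........
........
....##..
...#....
...#.###
....##.v
.....##.
........
28) ........
........
........
....##..
...#....
...#.###
....##<#
.....##.
........
29) ........
........
........
....##..
...#....
...#.#^#
....####
.....##.
........
30) ........
........
........
....##..
...#....
...#.<.#
....####
.....##.
........
31) ........
........
........
....##..
...#....
...#...#
....#v##
.....##.
........
32) ........
........
........
....##..
...#....
...#...#
....#.>#
.....##.
........
33) ........
........
........
....##..
...#....
...#..^#
....#..#
.....##.
........
34) ........
........
........
....##..
...#....
...#..#>
....#..#
.....##.
........
35) ........
........
........
....##..
...#...^
...#..#.
....#..#
.....##.
........

4,7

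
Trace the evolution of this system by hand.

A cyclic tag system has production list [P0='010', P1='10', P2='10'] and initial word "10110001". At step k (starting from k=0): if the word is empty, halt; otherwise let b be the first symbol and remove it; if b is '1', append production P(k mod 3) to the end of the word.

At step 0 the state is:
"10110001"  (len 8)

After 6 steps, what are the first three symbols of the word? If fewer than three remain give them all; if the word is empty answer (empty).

[0] "10110001"  (len 8)
[1] "0110001010"  (len 10)
[2] "110001010"  (len 9)
[3] "1000101010"  (len 10)
[4] "000101010010"  (len 12)
[5] "00101010010"  (len 11)
[6] "0101010010"  (len 10)

010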